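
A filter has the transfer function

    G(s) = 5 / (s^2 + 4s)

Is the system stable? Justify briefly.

The denominator s^2 + 4s factors as s(s + 4), giving poles at s = 0, -4.
Since the simple pole(s) at s = 0 lie on the jω-axis with none in the right half-plane, the system is marginally stable.

marginally stable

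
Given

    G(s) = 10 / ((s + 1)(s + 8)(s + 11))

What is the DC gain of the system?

G(0) = 5/44 ≈ 0.1136

At s = 0 each factor (s + a) contributes a and each (s^2 + bs + c) contributes c.
G(0) = 10·1 / ((1) · (8) · (11)) = 10/88 = 5/44.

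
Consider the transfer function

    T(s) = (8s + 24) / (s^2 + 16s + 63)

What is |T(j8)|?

Substitute s = j8: numerator = 24 + j64, denominator = -1 + j128.
|T(j8)| = |24 + j64| / |-1 + j128| = 68.352 / 128.00 ≈ 0.5340.

|T(j8)| ≈ 0.5340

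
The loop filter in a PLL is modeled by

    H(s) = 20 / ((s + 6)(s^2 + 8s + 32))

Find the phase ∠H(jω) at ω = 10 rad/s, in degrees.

At s = j10: numerator = 20, denominator = -1208 - j200.
∠H = ∠num − ∠den = 0° − (-170.60°) = 170.6°.

∠H(j10) ≈ 170.6°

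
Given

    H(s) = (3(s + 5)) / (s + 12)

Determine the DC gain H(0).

H(0) = 5/4 ≈ 1.250

Set s = 0: H(0) = (15) / (12) = 5/4.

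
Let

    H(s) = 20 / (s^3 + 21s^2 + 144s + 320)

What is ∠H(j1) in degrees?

∠H(j1) ≈ -25.56°

At s = j1: numerator = 20, denominator = 299 + j143.
∠H = ∠num − ∠den = 0° − (25.560°) = -25.56°.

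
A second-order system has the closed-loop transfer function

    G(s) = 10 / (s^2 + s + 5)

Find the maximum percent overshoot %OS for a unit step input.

%OS ≈ 48.6%

Comparing s^2 + s + 5 to s^2 + 2ζωₙs + ωₙ²: ωₙ = √5 ≈ 2.236 rad/s and ζ = 1/(2·√5) ≈ 0.2236.
%OS = 100·exp(−πζ/√(1−ζ²)) = 100·exp(−π·0.2236/√(1−0.2236²)) ≈ 48.6%.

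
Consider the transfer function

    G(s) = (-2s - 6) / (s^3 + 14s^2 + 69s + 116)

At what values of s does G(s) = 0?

s = -3

Set the numerator to zero: -2s - 6 = 0, i.e. -2·(s + 3) = 0.
So s = -3.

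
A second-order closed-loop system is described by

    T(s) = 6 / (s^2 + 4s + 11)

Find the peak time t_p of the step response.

Comparing s^2 + 4s + 11 to s^2 + 2ζωₙs + ωₙ²: ωₙ = √11 ≈ 3.317 rad/s and ζ = 4/(2·√11) ≈ 0.6030.
ζωₙ = 4/2 = 2, so ω_d = ωₙ√(1−ζ²) = √(ωₙ² − (ζωₙ)²) = √(11 − 2²) = √7 ≈ 2.646 rad/s.
t_p = π/ω_d = π/2.646 ≈ 1.187 s.

t_p ≈ 1.187 s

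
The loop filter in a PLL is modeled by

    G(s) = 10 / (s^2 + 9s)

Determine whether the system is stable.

marginally stable

The denominator s^2 + 9s factors as s(s + 9), giving poles at s = 0, -9.
Since the simple pole(s) at s = 0 lie on the jω-axis with none in the right half-plane, the system is marginally stable.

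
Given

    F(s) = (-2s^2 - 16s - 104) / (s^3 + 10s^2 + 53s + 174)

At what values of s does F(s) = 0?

Set the numerator to zero: -2s^2 - 16s - 104 = 0, i.e. -2·(s^2 + 8s + 52) = 0.
Factoring: (s^2 + 8s + 52) = 0.

s = -4 + 6j, -4 - 6j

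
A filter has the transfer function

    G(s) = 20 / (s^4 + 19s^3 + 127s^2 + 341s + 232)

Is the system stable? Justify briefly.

stable

The denominator s^4 + 19s^3 + 127s^2 + 341s + 232 factors as (s + 1)(s^2 + 10s + 29)(s + 8), giving poles at s = -1, -5 + 2j, -5 - 2j, -8.
Since all poles lie strictly in the left half-plane, the system is stable.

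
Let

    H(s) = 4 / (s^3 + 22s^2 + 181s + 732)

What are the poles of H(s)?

s = -5 + 6j, -5 - 6j, -12

The poles are the roots of the denominator s^3 + 22s^2 + 181s + 732 = 0.
Trying s = -12: the polynomial evaluates to 0, so (s + 12) is a factor.
Dividing out leaves s^2 + 10s + 61 = 0.
The quadratic formula then gives s = -5 ± 6j.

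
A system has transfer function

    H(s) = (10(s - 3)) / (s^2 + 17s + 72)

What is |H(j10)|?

|H(j10)| ≈ 0.6060

Substitute s = j10: numerator = -30 + j100, denominator = -28 + j170.
|H(j10)| = |-30 + j100| / |-28 + j170| = 104.40 / 172.29 ≈ 0.6060.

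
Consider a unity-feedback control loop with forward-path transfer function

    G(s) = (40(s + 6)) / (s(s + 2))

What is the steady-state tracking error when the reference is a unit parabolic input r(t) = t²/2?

G(s) has one pole at the origin.
This is a Type 1 system; Ka = lim_{s→0} s^2·G(s) = 0, so the steady-state error for a parabola input is infinite.

e_ss = ∞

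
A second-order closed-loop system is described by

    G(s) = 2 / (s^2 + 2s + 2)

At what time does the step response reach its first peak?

Comparing s^2 + 2s + 2 to s^2 + 2ζωₙs + ωₙ²: ωₙ = √2 ≈ 1.414 rad/s and ζ = 2/(2·√2) ≈ 0.7071.
ζωₙ = 2/2 = 1, so ω_d = ωₙ√(1−ζ²) = √(ωₙ² − (ζωₙ)²) = √(2 − 1²) = √1 = 1 rad/s.
t_p = π/ω_d = π/1 ≈ 3.142 s.

t_p ≈ 3.142 s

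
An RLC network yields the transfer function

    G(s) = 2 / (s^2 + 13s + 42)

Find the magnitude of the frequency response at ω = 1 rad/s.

Substitute s = j1: numerator = 2, denominator = 41 + j13.
|G(j1)| = |2| / |41 + j13| = 2 / 43.012 ≈ 0.04650.

|G(j1)| ≈ 0.04650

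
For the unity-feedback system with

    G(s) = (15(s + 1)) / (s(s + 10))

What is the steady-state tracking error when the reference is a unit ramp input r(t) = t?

e_ss = 0.6667

G(s) has one pole at the origin.
This is a Type 1 system. Kv = lim_{s→0} s·G(s) = 15/10 = 3/2.
e_ss = 1/Kv = 1/(3/2) = 2/3 ≈ 0.6667.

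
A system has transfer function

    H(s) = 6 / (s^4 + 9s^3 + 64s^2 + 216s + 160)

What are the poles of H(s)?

The poles are the roots of the denominator s^4 + 9s^3 + 64s^2 + 216s + 160 = 0.
Trying s = -1: the polynomial evaluates to 0, so (s + 1) is a factor.
Dividing out leaves s^3 + 8s^2 + 56s + 160 = 0.
This factors further as (s^2 + 4s + 40)(s + 4) = 0.

s = -1, -2 + 6j, -2 - 6j, -4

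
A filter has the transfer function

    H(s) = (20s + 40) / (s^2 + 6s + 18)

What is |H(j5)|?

|H(j5)| ≈ 3.496

Substitute s = j5: numerator = 40 + j100, denominator = -7 + j30.
|H(j5)| = |40 + j100| / |-7 + j30| = 107.70 / 30.806 ≈ 3.496.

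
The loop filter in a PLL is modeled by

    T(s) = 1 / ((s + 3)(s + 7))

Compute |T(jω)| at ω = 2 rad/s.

Substitute s = j2: numerator = 1, denominator = 17 + j20.
|T(j2)| = |1| / |17 + j20| = 1 / 26.249 ≈ 0.03810.

|T(j2)| ≈ 0.03810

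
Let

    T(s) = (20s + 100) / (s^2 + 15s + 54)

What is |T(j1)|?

|T(j1)| ≈ 1.851

Substitute s = j1: numerator = 100 + j20, denominator = 53 + j15.
|T(j1)| = |100 + j20| / |53 + j15| = 101.98 / 55.082 ≈ 1.851.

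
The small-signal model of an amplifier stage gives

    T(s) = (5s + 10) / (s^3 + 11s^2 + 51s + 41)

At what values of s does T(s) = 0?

Set the numerator to zero: 5s + 10 = 0, i.e. 5·(s + 2) = 0.
So s = -2.

s = -2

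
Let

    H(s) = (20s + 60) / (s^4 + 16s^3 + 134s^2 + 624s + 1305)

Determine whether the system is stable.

The denominator s^4 + 16s^3 + 134s^2 + 624s + 1305 factors as (s^2 + 6s + 45)(s^2 + 10s + 29), giving poles at s = -3 ± 6j, -5 ± 2j.
Since all poles lie strictly in the left half-plane, the system is stable.

stable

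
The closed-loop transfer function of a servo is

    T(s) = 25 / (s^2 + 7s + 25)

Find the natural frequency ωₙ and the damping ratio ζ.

Compare the denominator to the standard form s^2 + 2ζωₙs + ωₙ².
ωₙ² = 25, so ωₙ = 5 rad/s.
2ζωₙ = 7, so ζ = 7/(2·5) = 0.7.
With ζ = 0.7 the response is underdamped.

ωₙ = 5 rad/s, ζ = 0.7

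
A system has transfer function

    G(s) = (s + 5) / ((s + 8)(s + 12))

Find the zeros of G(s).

Set the numerator to zero: s + 5 = 0.
So s = -5.

s = -5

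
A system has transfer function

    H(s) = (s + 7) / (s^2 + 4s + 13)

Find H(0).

Set s = 0: H(0) = (7) / (13) = 7/13.

H(0) = 7/13 ≈ 0.5385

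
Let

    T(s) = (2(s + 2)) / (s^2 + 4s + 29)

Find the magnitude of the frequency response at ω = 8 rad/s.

Substitute s = j8: numerator = 4 + j16, denominator = -35 + j32.
|T(j8)| = |4 + j16| / |-35 + j32| = 16.492 / 47.424 ≈ 0.3478.

|T(j8)| ≈ 0.3478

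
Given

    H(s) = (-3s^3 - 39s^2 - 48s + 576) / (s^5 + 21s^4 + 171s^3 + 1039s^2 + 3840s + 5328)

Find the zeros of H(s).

Set the numerator to zero: -3s^3 - 39s^2 - 48s + 576 = 0, i.e. -3·(s^3 + 13s^2 + 16s - 192) = 0.
Factoring: (s + 8)^2(s - 3) = 0.

s = -8, -8, 3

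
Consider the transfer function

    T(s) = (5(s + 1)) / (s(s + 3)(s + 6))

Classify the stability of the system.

marginally stable

The poles can be read from the denominator factors: s = 0, -3, -6.
Since the simple pole(s) at s = 0 lie on the jω-axis with none in the right half-plane, the system is marginally stable.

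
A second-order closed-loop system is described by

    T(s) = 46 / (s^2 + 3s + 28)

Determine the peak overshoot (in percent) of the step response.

Comparing s^2 + 3s + 28 to s^2 + 2ζωₙs + ωₙ²: ωₙ = √28 ≈ 5.292 rad/s and ζ = 3/(2·√28) ≈ 0.2835.
%OS = 100·exp(−πζ/√(1−ζ²)) = 100·exp(−π·0.2835/√(1−0.2835²)) ≈ 39.5%.

%OS ≈ 39.5%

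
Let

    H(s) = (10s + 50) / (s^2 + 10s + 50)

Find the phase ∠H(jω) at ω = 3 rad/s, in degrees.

At s = j3: numerator = 50 + j30, denominator = 41 + j30.
∠H = ∠num − ∠den = 30.964° − (36.193°) = -5.229°.

∠H(j3) ≈ -5.229°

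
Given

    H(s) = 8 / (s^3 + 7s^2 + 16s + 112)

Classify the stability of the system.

The denominator s^3 + 7s^2 + 16s + 112 factors as (s^2 + 16)(s + 7), giving poles at s = ±4j, -7.
Since the simple pole(s) at s = 4j, -4j lie on the jω-axis with none in the right half-plane, the system is marginally stable.

marginally stable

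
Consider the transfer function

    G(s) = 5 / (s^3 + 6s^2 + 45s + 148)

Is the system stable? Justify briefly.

The denominator s^3 + 6s^2 + 45s + 148 factors as (s^2 + 2s + 37)(s + 4), giving poles at s = -1 + 6j, -1 - 6j, -4.
Since all poles lie strictly in the left half-plane, the system is stable.

stable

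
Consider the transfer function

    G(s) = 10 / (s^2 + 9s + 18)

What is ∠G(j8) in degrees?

At s = j8: numerator = 10, denominator = -46 + j72.
∠G = ∠num − ∠den = 0° − (122.57°) = -122.6°.

∠G(j8) ≈ -122.6°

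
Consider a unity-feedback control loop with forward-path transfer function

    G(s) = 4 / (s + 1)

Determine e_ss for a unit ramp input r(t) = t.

G(s) has no poles at the origin.
This is a Type 0 system; Kv = lim_{s→0} s·G(s) = 0, so the steady-state error for a ramp input is infinite.

e_ss = ∞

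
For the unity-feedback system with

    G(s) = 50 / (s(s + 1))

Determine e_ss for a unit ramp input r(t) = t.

e_ss = 0.02000

G(s) has one pole at the origin.
This is a Type 1 system. Kv = lim_{s→0} s·G(s) = 50/1.
e_ss = 1/Kv = 1/(50) = 1/50 ≈ 0.02000.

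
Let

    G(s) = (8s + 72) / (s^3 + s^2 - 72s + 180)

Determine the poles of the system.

The poles are the roots of the denominator s^3 + s^2 - 72s + 180 = 0.
Trying s = 3: the polynomial evaluates to 0, so (s - 3) is a factor.
Dividing out leaves s^2 + 4s - 60 = 0.
Factoring the quadratic: (s + 10)(s - 6) = 0.

s = 3, -10, 6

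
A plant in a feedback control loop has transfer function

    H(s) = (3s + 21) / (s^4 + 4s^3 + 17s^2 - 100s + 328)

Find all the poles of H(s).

The poles are the roots of the denominator s^4 + 4s^3 + 17s^2 - 100s + 328 = 0.
No real roots exist; factor into two real quadratics: (s^2 - 4s + 8)(s^2 + 8s + 41) = 0.
Each quadratic gives a conjugate pair via the quadratic formula.

s = 2 ± 2j, -4 ± 5j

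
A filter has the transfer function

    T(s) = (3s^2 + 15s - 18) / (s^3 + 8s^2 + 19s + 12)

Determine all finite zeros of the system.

s = -6, 1

Set the numerator to zero: 3s^2 + 15s - 18 = 0, i.e. 3·(s^2 + 5s - 6) = 0.
Factoring: (s + 6)(s - 1) = 0.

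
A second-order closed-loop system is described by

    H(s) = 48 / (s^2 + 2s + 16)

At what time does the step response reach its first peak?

t_p ≈ 0.8112 s

Comparing s^2 + 2s + 16 to s^2 + 2ζωₙs + ωₙ²: ωₙ = 4 rad/s and ζ = 2/(2·4) = 0.25.
ζωₙ = 2/2 = 1, so ω_d = ωₙ√(1−ζ²) = √(ωₙ² − (ζωₙ)²) = √(16 − 1²) = √15 ≈ 3.873 rad/s.
t_p = π/ω_d = π/3.873 ≈ 0.8112 s.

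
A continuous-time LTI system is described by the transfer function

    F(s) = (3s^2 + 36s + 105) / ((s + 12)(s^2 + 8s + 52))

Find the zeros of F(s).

Set the numerator to zero: 3s^2 + 36s + 105 = 0, i.e. 3·(s^2 + 12s + 35) = 0.
Factoring: (s + 5)(s + 7) = 0.

s = -5, -7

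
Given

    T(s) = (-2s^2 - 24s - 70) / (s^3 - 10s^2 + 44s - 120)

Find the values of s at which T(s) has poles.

s = 2 ± 4j, 6

The poles are the roots of the denominator s^3 - 10s^2 + 44s - 120 = 0.
Trying s = 6: the polynomial evaluates to 0, so (s - 6) is a factor.
Dividing out leaves s^2 - 4s + 20 = 0.
The quadratic formula then gives s = 2 ± 4j.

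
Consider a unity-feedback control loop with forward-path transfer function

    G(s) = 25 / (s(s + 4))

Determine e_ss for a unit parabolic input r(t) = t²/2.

e_ss = ∞

G(s) has one pole at the origin.
This is a Type 1 system; Ka = lim_{s→0} s^2·G(s) = 0, so the steady-state error for a parabola input is infinite.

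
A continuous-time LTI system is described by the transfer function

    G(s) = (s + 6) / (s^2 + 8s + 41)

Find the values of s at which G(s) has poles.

s = -4 + 5j, -4 - 5j

The poles are the roots of the denominator s^2 + 8s + 41 = 0.
Using the quadratic formula: s = (-8 ± √(-100))/2 = -4 ± 5j.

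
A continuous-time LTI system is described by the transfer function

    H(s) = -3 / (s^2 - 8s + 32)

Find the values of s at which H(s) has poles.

s = 4 ± 4j

The poles are the roots of the denominator s^2 - 8s + 32 = 0.
Using the quadratic formula: s = (8 ± √(-64))/2 = 4 ± 4j.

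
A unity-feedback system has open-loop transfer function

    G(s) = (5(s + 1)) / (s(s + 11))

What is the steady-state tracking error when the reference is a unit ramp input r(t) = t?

e_ss = 2.200

G(s) has one pole at the origin.
This is a Type 1 system. Kv = lim_{s→0} s·G(s) = 5/11.
e_ss = 1/Kv = 1/(5/11) = 11/5 ≈ 2.200.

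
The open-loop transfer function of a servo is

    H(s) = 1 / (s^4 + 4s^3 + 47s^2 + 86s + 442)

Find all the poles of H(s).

s = -1 + 4j, -1 - 4j, -1 + 5j, -1 - 5j

The poles are the roots of the denominator s^4 + 4s^3 + 47s^2 + 86s + 442 = 0.
No real roots exist; factor into two real quadratics: (s^2 + 2s + 17)(s^2 + 2s + 26) = 0.
Each quadratic gives a conjugate pair via the quadratic formula.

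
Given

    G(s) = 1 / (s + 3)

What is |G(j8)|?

|G(j8)| ≈ 0.1170

Substitute s = j8: numerator = 1, denominator = 3 + j8.
|G(j8)| = |1| / |3 + j8| = 1 / 8.5440 ≈ 0.1170.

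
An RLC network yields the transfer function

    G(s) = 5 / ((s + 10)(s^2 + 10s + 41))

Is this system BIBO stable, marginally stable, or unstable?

The poles can be read from the denominator factors: s = -10, -5 ± 4j.
Since all poles lie strictly in the left half-plane, the system is stable.

stable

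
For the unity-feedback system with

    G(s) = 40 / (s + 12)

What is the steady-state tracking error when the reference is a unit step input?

G(s) has no poles at the origin.
This is a Type 0 system. Kp = lim_{s→0} G(s) = 40/12 = 10/3.
e_ss = 1/(1 + Kp) = 1/(1 + 10/3) = 3/13 ≈ 0.2308.

e_ss = 0.2308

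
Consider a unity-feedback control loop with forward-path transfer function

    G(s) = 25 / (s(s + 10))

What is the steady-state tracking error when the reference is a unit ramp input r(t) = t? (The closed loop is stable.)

G(s) has one pole at the origin.
This is a Type 1 system. Kv = lim_{s→0} s·G(s) = 25/10 = 5/2.
e_ss = 1/Kv = 1/(5/2) = 2/5 ≈ 0.4000.

e_ss = 0.4000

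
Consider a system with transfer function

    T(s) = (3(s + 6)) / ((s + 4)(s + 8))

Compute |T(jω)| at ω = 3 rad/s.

|T(j3)| ≈ 0.4711

Substitute s = j3: numerator = 18 + j9, denominator = 23 + j36.
|T(j3)| = |18 + j9| / |23 + j36| = 20.125 / 42.720 ≈ 0.4711.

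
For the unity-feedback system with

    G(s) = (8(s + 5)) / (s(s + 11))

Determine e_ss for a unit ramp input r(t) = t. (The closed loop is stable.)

e_ss = 0.2750

G(s) has one pole at the origin.
This is a Type 1 system. Kv = lim_{s→0} s·G(s) = 40/11.
e_ss = 1/Kv = 1/(40/11) = 11/40 ≈ 0.2750.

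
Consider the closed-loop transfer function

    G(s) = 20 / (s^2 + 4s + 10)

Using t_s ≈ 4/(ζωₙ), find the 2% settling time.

t_s ≈ 2 s

Comparing s^2 + 4s + 10 to s^2 + 2ζωₙs + ωₙ²: ωₙ = √10 ≈ 3.162 rad/s and ζ = 4/(2·√10) ≈ 0.6325.
ζωₙ = 4/2 = 2, so t_s ≈ 4/(ζωₙ) = 4/2 = 2 s.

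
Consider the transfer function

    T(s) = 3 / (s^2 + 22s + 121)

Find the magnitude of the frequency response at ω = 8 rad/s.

Substitute s = j8: numerator = 3, denominator = 57 + j176.
|T(j8)| = |3| / |57 + j176| = 3 / 185 ≈ 0.01622.

|T(j8)| ≈ 0.01622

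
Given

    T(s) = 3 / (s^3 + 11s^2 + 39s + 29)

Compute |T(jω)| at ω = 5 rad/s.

Substitute s = j5: numerator = 3, denominator = -246 + j70.
|T(j5)| = |3| / |-246 + j70| = 3 / 255.77 ≈ 0.01173.

|T(j5)| ≈ 0.01173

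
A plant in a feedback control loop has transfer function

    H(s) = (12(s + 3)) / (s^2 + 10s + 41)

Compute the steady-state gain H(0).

H(0) = 36/41 ≈ 0.8780

At s = 0 each factor (s + a) contributes a and each (s^2 + bs + c) contributes c.
H(0) = 12·(3) / ((41)) = 36/41 = 36/41.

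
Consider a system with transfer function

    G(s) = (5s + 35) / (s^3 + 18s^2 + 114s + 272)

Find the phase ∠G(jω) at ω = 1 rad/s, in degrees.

At s = j1: numerator = 35 + j5, denominator = 254 + j113.
∠G = ∠num − ∠den = 8.1301° − (23.983°) = -15.85°.

∠G(j1) ≈ -15.85°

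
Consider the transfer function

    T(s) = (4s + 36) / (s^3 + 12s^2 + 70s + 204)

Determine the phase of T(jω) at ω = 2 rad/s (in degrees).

∠T(j2) ≈ -27.71°

At s = j2: numerator = 36 + j8, denominator = 156 + j132.
∠T = ∠num − ∠den = 12.529° − (40.236°) = -27.71°.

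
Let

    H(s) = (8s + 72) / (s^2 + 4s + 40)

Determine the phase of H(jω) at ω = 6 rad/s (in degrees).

At s = j6: numerator = 72 + j48, denominator = 4 + j24.
∠H = ∠num − ∠den = 33.690° − (80.538°) = -46.85°.

∠H(j6) ≈ -46.85°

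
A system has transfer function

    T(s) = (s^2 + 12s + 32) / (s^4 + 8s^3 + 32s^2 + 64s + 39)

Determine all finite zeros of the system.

s = -8, -4

Set the numerator to zero: s^2 + 12s + 32 = 0.
Factoring: (s + 8)(s + 4) = 0.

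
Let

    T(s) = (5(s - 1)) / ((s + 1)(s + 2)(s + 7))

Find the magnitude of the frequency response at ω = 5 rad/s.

Substitute s = j5: numerator = -5 + j25, denominator = -236 - j10.
|T(j5)| = |-5 + j25| / |-236 - j10| = 25.495 / 236.21 ≈ 0.1079.

|T(j5)| ≈ 0.1079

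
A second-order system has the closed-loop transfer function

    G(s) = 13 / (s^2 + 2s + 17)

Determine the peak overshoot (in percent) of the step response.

%OS ≈ 45.6%

Comparing s^2 + 2s + 17 to s^2 + 2ζωₙs + ωₙ²: ωₙ = √17 ≈ 4.123 rad/s and ζ = 2/(2·√17) ≈ 0.2425.
%OS = 100·exp(−πζ/√(1−ζ²)) = 100·exp(−π·0.2425/√(1−0.2425²)) ≈ 45.6%.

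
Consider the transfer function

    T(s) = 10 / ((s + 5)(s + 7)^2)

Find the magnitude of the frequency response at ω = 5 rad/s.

|T(j5)| ≈ 0.01911

Substitute s = j5: numerator = 10, denominator = -230 + j470.
|T(j5)| = |10| / |-230 + j470| = 10 / 523.26 ≈ 0.01911.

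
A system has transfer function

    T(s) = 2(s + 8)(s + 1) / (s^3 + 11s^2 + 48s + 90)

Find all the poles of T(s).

s = -3 + 3j, -3 - 3j, -5

The poles are the roots of the denominator s^3 + 11s^2 + 48s + 90 = 0.
Trying s = -5: the polynomial evaluates to 0, so (s + 5) is a factor.
Dividing out leaves s^2 + 6s + 18 = 0.
The quadratic formula then gives s = -3 ± 3j.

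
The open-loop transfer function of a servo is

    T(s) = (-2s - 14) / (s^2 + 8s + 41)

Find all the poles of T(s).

The poles are the roots of the denominator s^2 + 8s + 41 = 0.
Using the quadratic formula: s = (-8 ± √(-100))/2 = -4 ± 5j.

s = -4 ± 5j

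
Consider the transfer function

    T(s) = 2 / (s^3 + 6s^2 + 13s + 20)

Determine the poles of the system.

s = -4, -1 + 2j, -1 - 2j

The poles are the roots of the denominator s^3 + 6s^2 + 13s + 20 = 0.
Trying s = -4: the polynomial evaluates to 0, so (s + 4) is a factor.
Dividing out leaves s^2 + 2s + 5 = 0.
The quadratic formula then gives s = -1 ± 2j.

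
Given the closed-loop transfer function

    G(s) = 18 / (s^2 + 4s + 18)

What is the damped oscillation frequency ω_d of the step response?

Comparing s^2 + 4s + 18 to s^2 + 2ζωₙs + ωₙ²: ωₙ = √18 ≈ 4.243 rad/s and ζ = 4/(2·√18) ≈ 0.4714.
ζωₙ = 4/2 = 2, so ω_d = ωₙ√(1−ζ²) = √(ωₙ² − (ζωₙ)²) = √(18 − 2²) = √14 ≈ 3.742 rad/s.

ω_d ≈ 3.742 rad/s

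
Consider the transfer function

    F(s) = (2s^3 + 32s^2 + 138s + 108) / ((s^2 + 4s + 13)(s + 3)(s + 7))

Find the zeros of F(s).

Set the numerator to zero: 2s^3 + 32s^2 + 138s + 108 = 0, i.e. 2·(s^3 + 16s^2 + 69s + 54) = 0.
Factoring: (s + 6)(s + 1)(s + 9) = 0.

s = -6, -1, -9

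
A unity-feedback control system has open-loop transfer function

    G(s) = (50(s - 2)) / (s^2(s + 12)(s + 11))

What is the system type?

Type 2

The denominator has 2 factors of s at the origin (free integrators), so this is a Type 2 system.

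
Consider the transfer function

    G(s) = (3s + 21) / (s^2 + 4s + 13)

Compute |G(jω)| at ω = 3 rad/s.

Substitute s = j3: numerator = 21 + j9, denominator = 4 + j12.
|G(j3)| = |21 + j9| / |4 + j12| = 22.847 / 12.649 ≈ 1.806.

|G(j3)| ≈ 1.806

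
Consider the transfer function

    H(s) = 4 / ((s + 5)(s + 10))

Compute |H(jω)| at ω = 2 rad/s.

|H(j2)| ≈ 0.07284

Substitute s = j2: numerator = 4, denominator = 46 + j30.
|H(j2)| = |4| / |46 + j30| = 4 / 54.918 ≈ 0.07284.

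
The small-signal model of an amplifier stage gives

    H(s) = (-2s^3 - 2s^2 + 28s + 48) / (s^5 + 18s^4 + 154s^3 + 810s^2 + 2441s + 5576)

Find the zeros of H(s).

Set the numerator to zero: -2s^3 - 2s^2 + 28s + 48 = 0, i.e. -2·(s^3 + s^2 - 14s - 24) = 0.
Factoring: (s + 2)(s - 4)(s + 3) = 0.

s = -2, 4, -3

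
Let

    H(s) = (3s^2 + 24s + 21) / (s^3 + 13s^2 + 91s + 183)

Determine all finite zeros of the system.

Set the numerator to zero: 3s^2 + 24s + 21 = 0, i.e. 3·(s^2 + 8s + 7) = 0.
Factoring: (s + 7)(s + 1) = 0.

s = -7, -1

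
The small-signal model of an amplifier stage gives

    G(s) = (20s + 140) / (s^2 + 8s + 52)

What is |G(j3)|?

|G(j3)| ≈ 3.093

Substitute s = j3: numerator = 140 + j60, denominator = 43 + j24.
|G(j3)| = |140 + j60| / |43 + j24| = 152.32 / 49.244 ≈ 3.093.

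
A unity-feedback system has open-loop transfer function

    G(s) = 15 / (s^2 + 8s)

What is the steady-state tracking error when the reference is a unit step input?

G(s) has one pole at the origin.
This is a Type 1 system; for a step input the steady-state error is zero.

e_ss = 0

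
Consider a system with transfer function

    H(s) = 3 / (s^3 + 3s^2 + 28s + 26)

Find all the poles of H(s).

The poles are the roots of the denominator s^3 + 3s^2 + 28s + 26 = 0.
Trying s = -1: the polynomial evaluates to 0, so (s + 1) is a factor.
Dividing out leaves s^2 + 2s + 26 = 0.
The quadratic formula then gives s = -1 ± 5j.

s = -1 ± 5j, -1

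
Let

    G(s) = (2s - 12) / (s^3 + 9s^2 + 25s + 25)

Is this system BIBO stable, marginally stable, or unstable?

stable

The denominator s^3 + 9s^2 + 25s + 25 factors as (s + 5)(s^2 + 4s + 5), giving poles at s = -5, -2 + j, -2 - j.
Since all poles lie strictly in the left half-plane, the system is stable.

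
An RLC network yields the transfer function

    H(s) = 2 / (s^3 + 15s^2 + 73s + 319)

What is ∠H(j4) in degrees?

∠H(j4) ≈ -70.89°

At s = j4: numerator = 2, denominator = 79 + j228.
∠H = ∠num − ∠den = 0° − (70.889°) = -70.89°.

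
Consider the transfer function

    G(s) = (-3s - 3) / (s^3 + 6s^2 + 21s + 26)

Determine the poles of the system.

s = -2 + 3j, -2 - 3j, -2

The poles are the roots of the denominator s^3 + 6s^2 + 21s + 26 = 0.
Trying s = -2: the polynomial evaluates to 0, so (s + 2) is a factor.
Dividing out leaves s^2 + 4s + 13 = 0.
The quadratic formula then gives s = -2 ± 3j.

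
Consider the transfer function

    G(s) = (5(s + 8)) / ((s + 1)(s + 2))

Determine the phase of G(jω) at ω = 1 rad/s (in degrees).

∠G(j1) ≈ -64.44°

At s = j1: numerator = 40 + j5, denominator = 1 + j3.
∠G = ∠num − ∠den = 7.1250° − (71.565°) = -64.44°.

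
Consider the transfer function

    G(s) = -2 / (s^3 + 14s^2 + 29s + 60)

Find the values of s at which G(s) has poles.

The poles are the roots of the denominator s^3 + 14s^2 + 29s + 60 = 0.
Trying s = -12: the polynomial evaluates to 0, so (s + 12) is a factor.
Dividing out leaves s^2 + 2s + 5 = 0.
The quadratic formula then gives s = -1 ± 2j.

s = -1 ± 2j, -12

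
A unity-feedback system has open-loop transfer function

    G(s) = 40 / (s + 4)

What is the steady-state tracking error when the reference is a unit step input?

e_ss = 0.09091

G(s) has no poles at the origin.
This is a Type 0 system. Kp = lim_{s→0} G(s) = 40/4 = 10.
e_ss = 1/(1 + Kp) = 1/(1 + 10) = 1/11 ≈ 0.09091.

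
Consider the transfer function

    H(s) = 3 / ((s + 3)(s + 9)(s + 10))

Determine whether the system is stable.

stable

The poles can be read from the denominator factors: s = -3, -9, -10.
Since all poles lie strictly in the left half-plane, the system is stable.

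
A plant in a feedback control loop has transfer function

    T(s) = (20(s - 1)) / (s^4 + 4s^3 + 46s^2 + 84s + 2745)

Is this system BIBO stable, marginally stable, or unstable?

The denominator s^4 + 4s^3 + 46s^2 + 84s + 2745 factors as (s^2 + 10s + 61)(s^2 - 6s + 45), giving poles at s = -5 + 6j, -5 - 6j, 3 + 6j, 3 - 6j.
Since the pole(s) at s = 3 ± 6j lie in the right half-plane, the system is unstable.

unstable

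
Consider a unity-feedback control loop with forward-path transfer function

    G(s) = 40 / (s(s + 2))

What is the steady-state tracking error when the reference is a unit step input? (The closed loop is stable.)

e_ss = 0

G(s) has one pole at the origin.
This is a Type 1 system; for a step input the steady-state error is zero.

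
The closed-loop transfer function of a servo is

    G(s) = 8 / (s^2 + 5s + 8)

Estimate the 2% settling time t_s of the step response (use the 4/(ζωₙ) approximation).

t_s ≈ 1.600 s

Comparing s^2 + 5s + 8 to s^2 + 2ζωₙs + ωₙ²: ωₙ = √8 ≈ 2.828 rad/s and ζ = 5/(2·√8) ≈ 0.8839.
ζωₙ = 5/2 = 2.5, so t_s ≈ 4/(ζωₙ) = 4/2.5 = 1.600 s.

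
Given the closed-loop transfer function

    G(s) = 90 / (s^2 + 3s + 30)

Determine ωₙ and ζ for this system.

Compare the denominator to the standard form s^2 + 2ζωₙs + ωₙ².
ωₙ² = 30, so ωₙ = √30 ≈ 5.477 rad/s.
2ζωₙ = 3, so ζ = 3/(2·√30) ≈ 0.2739.

ωₙ ≈ 5.477 rad/s, ζ ≈ 0.2739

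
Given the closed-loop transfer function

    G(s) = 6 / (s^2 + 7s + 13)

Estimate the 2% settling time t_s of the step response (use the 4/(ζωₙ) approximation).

Comparing s^2 + 7s + 13 to s^2 + 2ζωₙs + ωₙ²: ωₙ = √13 ≈ 3.606 rad/s and ζ = 7/(2·√13) ≈ 0.9707.
ζωₙ = 7/2 = 3.5, so t_s ≈ 4/(ζωₙ) = 4/3.5 ≈ 1.143 s.

t_s ≈ 1.143 s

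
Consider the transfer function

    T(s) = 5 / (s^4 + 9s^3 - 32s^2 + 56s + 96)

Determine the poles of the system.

The poles are the roots of the denominator s^4 + 9s^3 - 32s^2 + 56s + 96 = 0.
Trying s = -12: the polynomial evaluates to 0, so (s + 12) is a factor.
Dividing out leaves s^3 - 3s^2 + 4s + 8 = 0.
This factors further as (s^2 - 4s + 8)(s + 1) = 0.

s = 2 + 2j, 2 - 2j, -12, -1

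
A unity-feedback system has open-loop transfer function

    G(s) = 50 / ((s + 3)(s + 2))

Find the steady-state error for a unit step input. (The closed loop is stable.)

e_ss = 0.1071

G(s) has no poles at the origin.
This is a Type 0 system. Kp = lim_{s→0} G(s) = 50/6 = 25/3.
e_ss = 1/(1 + Kp) = 1/(1 + 25/3) = 3/28 ≈ 0.1071.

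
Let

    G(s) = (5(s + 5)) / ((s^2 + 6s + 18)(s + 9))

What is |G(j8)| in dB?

Substitute s = j8: numerator = 25 + j40, denominator = -798 + j64.
|G(j8)| = |25 + j40| / |-798 + j64| = 47.170 / 800.56 ≈ 0.05892.
In decibels: 20·log₁₀(0.05892) ≈ -24.6 dB.

|G(j8)|_dB ≈ -24.6 dB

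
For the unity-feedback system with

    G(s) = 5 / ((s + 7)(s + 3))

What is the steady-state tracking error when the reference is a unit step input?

e_ss = 0.8077

G(s) has no poles at the origin.
This is a Type 0 system. Kp = lim_{s→0} G(s) = 5/21.
e_ss = 1/(1 + Kp) = 1/(1 + 5/21) = 21/26 ≈ 0.8077.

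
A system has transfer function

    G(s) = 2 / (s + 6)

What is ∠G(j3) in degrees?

∠G(j3) ≈ -26.57°

At s = j3: numerator = 2, denominator = 6 + j3.
∠G = ∠num − ∠den = 0° − (26.565°) = -26.57°.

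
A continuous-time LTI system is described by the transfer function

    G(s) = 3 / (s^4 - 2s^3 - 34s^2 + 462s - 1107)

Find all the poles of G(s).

s = -9, 4 + 5j, 4 - 5j, 3

The poles are the roots of the denominator s^4 - 2s^3 - 34s^2 + 462s - 1107 = 0.
Trying s = -9: the polynomial evaluates to 0, so (s + 9) is a factor.
Dividing out leaves s^3 - 11s^2 + 65s - 123 = 0.
This factors further as (s^2 - 8s + 41)(s - 3) = 0.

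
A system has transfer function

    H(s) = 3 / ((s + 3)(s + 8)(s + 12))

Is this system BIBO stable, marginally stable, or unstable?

The poles can be read from the denominator factors: s = -3, -8, -12.
Since all poles lie strictly in the left half-plane, the system is stable.

stable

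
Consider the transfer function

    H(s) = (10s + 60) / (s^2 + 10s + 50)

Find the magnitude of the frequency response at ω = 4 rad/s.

|H(j4)| ≈ 1.374

Substitute s = j4: numerator = 60 + j40, denominator = 34 + j40.
|H(j4)| = |60 + j40| / |34 + j40| = 72.111 / 52.498 ≈ 1.374.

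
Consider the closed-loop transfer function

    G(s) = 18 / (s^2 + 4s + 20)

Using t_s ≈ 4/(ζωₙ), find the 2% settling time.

Comparing s^2 + 4s + 20 to s^2 + 2ζωₙs + ωₙ²: ωₙ = √20 ≈ 4.472 rad/s and ζ = 4/(2·√20) ≈ 0.4472.
ζωₙ = 4/2 = 2, so t_s ≈ 4/(ζωₙ) = 4/2 = 2 s.

t_s ≈ 2 s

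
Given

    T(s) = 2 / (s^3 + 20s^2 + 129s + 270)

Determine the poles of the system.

s = -5, -9, -6

The poles are the roots of the denominator s^3 + 20s^2 + 129s + 270 = 0.
Trying s = -5: the polynomial evaluates to 0, so (s + 5) is a factor.
Dividing out leaves s^2 + 15s + 54 = 0.
Factoring the quadratic: (s + 9)(s + 6) = 0.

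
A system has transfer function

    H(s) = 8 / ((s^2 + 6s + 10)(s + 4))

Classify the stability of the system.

stable

The poles can be read from the denominator factors: s = -3 + j, -3 - j, -4.
Since all poles lie strictly in the left half-plane, the system is stable.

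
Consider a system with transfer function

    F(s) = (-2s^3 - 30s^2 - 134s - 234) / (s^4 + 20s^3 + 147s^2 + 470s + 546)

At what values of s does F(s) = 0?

Set the numerator to zero: -2s^3 - 30s^2 - 134s - 234 = 0, i.e. -2·(s^3 + 15s^2 + 67s + 117) = 0.
Factoring: (s^2 + 6s + 13)(s + 9) = 0.

s = -3 + 2j, -3 - 2j, -9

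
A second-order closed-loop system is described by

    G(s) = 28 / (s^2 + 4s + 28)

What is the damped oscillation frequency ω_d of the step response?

Comparing s^2 + 4s + 28 to s^2 + 2ζωₙs + ωₙ²: ωₙ = √28 ≈ 5.292 rad/s and ζ = 4/(2·√28) ≈ 0.3780.
ζωₙ = 4/2 = 2, so ω_d = ωₙ√(1−ζ²) = √(ωₙ² − (ζωₙ)²) = √(28 − 2²) = √24 ≈ 4.899 rad/s.

ω_d ≈ 4.899 rad/s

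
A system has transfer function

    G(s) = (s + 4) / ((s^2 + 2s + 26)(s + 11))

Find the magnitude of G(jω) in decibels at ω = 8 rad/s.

|G(j8)|_dB ≈ -35.9 dB

Substitute s = j8: numerator = 4 + j8, denominator = -546 - j128.
|G(j8)| = |4 + j8| / |-546 - j128| = 8.9443 / 560.80 ≈ 0.01595.
In decibels: 20·log₁₀(0.01595) ≈ -35.9 dB.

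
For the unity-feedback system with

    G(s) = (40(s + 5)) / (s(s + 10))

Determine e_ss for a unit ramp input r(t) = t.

G(s) has one pole at the origin.
This is a Type 1 system. Kv = lim_{s→0} s·G(s) = 200/10 = 20.
e_ss = 1/Kv = 1/(20) = 1/20 ≈ 0.05000.

e_ss = 0.05000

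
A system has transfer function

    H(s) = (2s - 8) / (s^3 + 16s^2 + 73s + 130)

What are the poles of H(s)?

The poles are the roots of the denominator s^3 + 16s^2 + 73s + 130 = 0.
Trying s = -10: the polynomial evaluates to 0, so (s + 10) is a factor.
Dividing out leaves s^2 + 6s + 13 = 0.
The quadratic formula then gives s = -3 ± 2j.

s = -3 + 2j, -3 - 2j, -10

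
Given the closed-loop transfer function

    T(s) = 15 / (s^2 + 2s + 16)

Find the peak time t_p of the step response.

Comparing s^2 + 2s + 16 to s^2 + 2ζωₙs + ωₙ²: ωₙ = 4 rad/s and ζ = 2/(2·4) = 0.25.
ζωₙ = 2/2 = 1, so ω_d = ωₙ√(1−ζ²) = √(ωₙ² − (ζωₙ)²) = √(16 − 1²) = √15 ≈ 3.873 rad/s.
t_p = π/ω_d = π/3.873 ≈ 0.8112 s.

t_p ≈ 0.8112 s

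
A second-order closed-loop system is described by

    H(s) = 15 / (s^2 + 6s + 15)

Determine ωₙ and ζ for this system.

ωₙ ≈ 3.873 rad/s, ζ ≈ 0.7746

Compare the denominator to the standard form s^2 + 2ζωₙs + ωₙ².
ωₙ² = 15, so ωₙ = √15 ≈ 3.873 rad/s.
2ζωₙ = 6, so ζ = 6/(2·√15) ≈ 0.7746.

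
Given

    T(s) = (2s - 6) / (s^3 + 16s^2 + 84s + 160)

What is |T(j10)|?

|T(j10)| ≈ 0.01441

Substitute s = j10: numerator = -6 + j20, denominator = -1440 - j160.
|T(j10)| = |-6 + j20| / |-1440 - j160| = 20.881 / 1448.9 ≈ 0.01441.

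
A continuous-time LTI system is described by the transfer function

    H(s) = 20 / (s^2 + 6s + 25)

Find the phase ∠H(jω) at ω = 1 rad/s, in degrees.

At s = j1: numerator = 20, denominator = 24 + j6.
∠H = ∠num − ∠den = 0° − (14.036°) = -14.04°.

∠H(j1) ≈ -14.04°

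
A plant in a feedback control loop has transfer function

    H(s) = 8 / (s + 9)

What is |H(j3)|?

Substitute s = j3: numerator = 8, denominator = 9 + j3.
|H(j3)| = |8| / |9 + j3| = 8 / 9.4868 ≈ 0.8433.

|H(j3)| ≈ 0.8433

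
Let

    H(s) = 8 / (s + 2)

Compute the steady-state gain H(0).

Set s = 0: H(0) = (8) / (2) = 4.

H(0) = 4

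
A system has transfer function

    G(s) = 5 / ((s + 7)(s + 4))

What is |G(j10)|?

Substitute s = j10: numerator = 5, denominator = -72 + j110.
|G(j10)| = |5| / |-72 + j110| = 5 / 131.47 ≈ 0.03803.

|G(j10)| ≈ 0.03803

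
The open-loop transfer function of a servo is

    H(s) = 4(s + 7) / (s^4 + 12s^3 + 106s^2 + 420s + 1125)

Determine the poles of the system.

The poles are the roots of the denominator s^4 + 12s^3 + 106s^2 + 420s + 1125 = 0.
No real roots exist; factor into two real quadratics: (s^2 + 6s + 45)(s^2 + 6s + 25) = 0.
Each quadratic gives a conjugate pair via the quadratic formula.

s = -3 ± 6j, -3 ± 4j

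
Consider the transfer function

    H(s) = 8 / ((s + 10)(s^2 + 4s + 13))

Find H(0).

At s = 0 each factor (s + a) contributes a and each (s^2 + bs + c) contributes c.
H(0) = 8·1 / ((10) · (13)) = 8/130 = 4/65.

H(0) = 4/65 ≈ 0.06154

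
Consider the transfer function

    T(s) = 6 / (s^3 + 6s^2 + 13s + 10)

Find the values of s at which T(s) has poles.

The poles are the roots of the denominator s^3 + 6s^2 + 13s + 10 = 0.
Trying s = -2: the polynomial evaluates to 0, so (s + 2) is a factor.
Dividing out leaves s^2 + 4s + 5 = 0.
The quadratic formula then gives s = -2 ± 1j.

s = -2 ± j, -2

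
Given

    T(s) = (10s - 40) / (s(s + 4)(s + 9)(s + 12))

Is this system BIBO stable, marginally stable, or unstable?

marginally stable

The poles can be read from the denominator factors: s = 0, -4, -9, -12.
Since the simple pole(s) at s = 0 lie on the jω-axis with none in the right half-plane, the system is marginally stable.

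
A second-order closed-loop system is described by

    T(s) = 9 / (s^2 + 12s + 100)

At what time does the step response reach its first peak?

Comparing s^2 + 12s + 100 to s^2 + 2ζωₙs + ωₙ²: ωₙ = 10 rad/s and ζ = 12/(2·10) = 0.6.
ζωₙ = 12/2 = 6, so ω_d = ωₙ√(1−ζ²) = √(ωₙ² − (ζωₙ)²) = √(100 − 6²) = √64 = 8 rad/s.
t_p = π/ω_d = π/8 ≈ 0.3927 s.

t_p ≈ 0.3927 s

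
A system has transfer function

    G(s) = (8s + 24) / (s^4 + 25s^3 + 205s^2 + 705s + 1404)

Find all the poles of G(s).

The poles are the roots of the denominator s^4 + 25s^3 + 205s^2 + 705s + 1404 = 0.
Trying s = -12: the polynomial evaluates to 0, so (s + 12) is a factor.
Dividing out leaves s^3 + 13s^2 + 49s + 117 = 0.
This factors further as (s^2 + 4s + 13)(s + 9) = 0.

s = -2 ± 3j, -12, -9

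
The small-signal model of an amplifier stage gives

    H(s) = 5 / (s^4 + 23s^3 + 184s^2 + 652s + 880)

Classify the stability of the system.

stable

The denominator s^4 + 23s^3 + 184s^2 + 652s + 880 factors as (s + 4)(s + 11)(s^2 + 8s + 20), giving poles at s = -4, -11, -4 + 2j, -4 - 2j.
Since all poles lie strictly in the left half-plane, the system is stable.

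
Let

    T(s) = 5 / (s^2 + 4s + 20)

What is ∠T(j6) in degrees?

At s = j6: numerator = 5, denominator = -16 + j24.
∠T = ∠num − ∠den = 0° − (123.69°) = -123.7°.

∠T(j6) ≈ -123.7°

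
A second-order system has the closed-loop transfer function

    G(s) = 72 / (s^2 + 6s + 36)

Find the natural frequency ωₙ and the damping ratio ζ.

ωₙ = 6 rad/s, ζ = 0.5

Compare the denominator to the standard form s^2 + 2ζωₙs + ωₙ².
ωₙ² = 36, so ωₙ = 6 rad/s.
2ζωₙ = 6, so ζ = 6/(2·6) = 0.5.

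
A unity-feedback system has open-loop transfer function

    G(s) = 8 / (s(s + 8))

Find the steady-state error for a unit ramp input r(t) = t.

G(s) has one pole at the origin.
This is a Type 1 system. Kv = lim_{s→0} s·G(s) = 8/8 = 1.
e_ss = 1/Kv = 1/(1) = 1.

e_ss = 1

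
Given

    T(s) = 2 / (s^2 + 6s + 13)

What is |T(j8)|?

Substitute s = j8: numerator = 2, denominator = -51 + j48.
|T(j8)| = |2| / |-51 + j48| = 2 / 70.036 ≈ 0.02856.

|T(j8)| ≈ 0.02856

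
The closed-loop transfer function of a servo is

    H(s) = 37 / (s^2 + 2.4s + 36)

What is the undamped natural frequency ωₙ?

Compare the denominator to the standard form s^2 + 2ζωₙs + ωₙ².
ωₙ² = 36, so ωₙ = 6 rad/s.

ωₙ = 6 rad/s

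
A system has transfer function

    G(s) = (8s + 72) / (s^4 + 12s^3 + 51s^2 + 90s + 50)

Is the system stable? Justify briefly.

The denominator s^4 + 12s^3 + 51s^2 + 90s + 50 factors as (s + 5)(s + 1)(s^2 + 6s + 10), giving poles at s = -5, -1, -3 + j, -3 - j.
Since all poles lie strictly in the left half-plane, the system is stable.

stable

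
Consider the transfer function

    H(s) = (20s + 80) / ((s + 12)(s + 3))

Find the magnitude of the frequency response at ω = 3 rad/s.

Substitute s = j3: numerator = 80 + j60, denominator = 27 + j45.
|H(j3)| = |80 + j60| / |27 + j45| = 100 / 52.479 ≈ 1.906.

|H(j3)| ≈ 1.906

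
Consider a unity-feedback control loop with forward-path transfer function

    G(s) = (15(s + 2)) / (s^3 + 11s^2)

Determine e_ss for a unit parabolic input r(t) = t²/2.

e_ss = 0.3667

G(s) has 2 poles at the origin.
This is a Type 2 system. Ka = lim_{s→0} s^2·G(s) = 30/11.
e_ss = 1/Ka = 1/(30/11) = 11/30 ≈ 0.3667.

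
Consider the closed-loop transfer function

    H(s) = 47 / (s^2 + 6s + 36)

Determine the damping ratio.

Compare the denominator to the standard form s^2 + 2ζωₙs + ωₙ².
ωₙ² = 36, so ωₙ = 6 rad/s.
2ζωₙ = 6, so ζ = 6/(2·6) = 0.5.
With ζ = 0.5 the response is underdamped.

ζ = 0.5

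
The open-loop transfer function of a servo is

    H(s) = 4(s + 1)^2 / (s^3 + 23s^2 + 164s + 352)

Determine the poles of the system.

The poles are the roots of the denominator s^3 + 23s^2 + 164s + 352 = 0.
Trying s = -8: the polynomial evaluates to 0, so (s + 8) is a factor.
Dividing out leaves s^2 + 15s + 44 = 0.
Factoring the quadratic: (s + 4)(s + 11) = 0.

s = -8, -4, -11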